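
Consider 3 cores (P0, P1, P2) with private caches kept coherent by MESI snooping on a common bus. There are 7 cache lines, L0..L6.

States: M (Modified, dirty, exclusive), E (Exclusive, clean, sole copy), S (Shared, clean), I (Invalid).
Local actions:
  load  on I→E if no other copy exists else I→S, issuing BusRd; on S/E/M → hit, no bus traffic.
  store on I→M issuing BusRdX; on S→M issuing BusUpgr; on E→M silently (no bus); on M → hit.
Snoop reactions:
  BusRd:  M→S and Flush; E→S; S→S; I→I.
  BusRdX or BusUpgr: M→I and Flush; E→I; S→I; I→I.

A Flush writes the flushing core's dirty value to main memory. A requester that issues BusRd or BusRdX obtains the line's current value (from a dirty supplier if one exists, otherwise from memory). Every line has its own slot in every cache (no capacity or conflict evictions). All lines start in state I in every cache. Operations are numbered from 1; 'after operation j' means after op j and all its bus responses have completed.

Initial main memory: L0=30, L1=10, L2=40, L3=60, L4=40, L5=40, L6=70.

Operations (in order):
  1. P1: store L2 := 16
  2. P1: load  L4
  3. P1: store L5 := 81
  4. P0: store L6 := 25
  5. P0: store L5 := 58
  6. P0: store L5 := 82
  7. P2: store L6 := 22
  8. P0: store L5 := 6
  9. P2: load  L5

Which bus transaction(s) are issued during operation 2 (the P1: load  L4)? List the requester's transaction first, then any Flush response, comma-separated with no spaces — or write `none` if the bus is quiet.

bus = BusRd

  op1 P1: store L2 := 16 → I/M/I on L2; bus BusRdX; mem=40
  op2 P1: load  L4 → I/E/I on L4; bus BusRd; mem=40
  op3 P1: store L5 := 81 → I/M/I on L5; bus BusRdX; mem=40
  op4 P0: store L6 := 25 → M/I/I on L6; bus BusRdX; mem=70
  op5 P0: store L5 := 58 → M/I/I on L5; bus BusRdX Flush; mem=81
  op6 P0: store L5 := 82 → M/I/I on L5; bus (none); mem=81
  op7 P2: store L6 := 22 → I/I/M on L6; bus BusRdX Flush; mem=25
  op8 P0: store L5 := 6 → M/I/I on L5; bus (none); mem=81
  op9 P2: load  L5 → S/I/S on L5; bus BusRd Flush; mem=6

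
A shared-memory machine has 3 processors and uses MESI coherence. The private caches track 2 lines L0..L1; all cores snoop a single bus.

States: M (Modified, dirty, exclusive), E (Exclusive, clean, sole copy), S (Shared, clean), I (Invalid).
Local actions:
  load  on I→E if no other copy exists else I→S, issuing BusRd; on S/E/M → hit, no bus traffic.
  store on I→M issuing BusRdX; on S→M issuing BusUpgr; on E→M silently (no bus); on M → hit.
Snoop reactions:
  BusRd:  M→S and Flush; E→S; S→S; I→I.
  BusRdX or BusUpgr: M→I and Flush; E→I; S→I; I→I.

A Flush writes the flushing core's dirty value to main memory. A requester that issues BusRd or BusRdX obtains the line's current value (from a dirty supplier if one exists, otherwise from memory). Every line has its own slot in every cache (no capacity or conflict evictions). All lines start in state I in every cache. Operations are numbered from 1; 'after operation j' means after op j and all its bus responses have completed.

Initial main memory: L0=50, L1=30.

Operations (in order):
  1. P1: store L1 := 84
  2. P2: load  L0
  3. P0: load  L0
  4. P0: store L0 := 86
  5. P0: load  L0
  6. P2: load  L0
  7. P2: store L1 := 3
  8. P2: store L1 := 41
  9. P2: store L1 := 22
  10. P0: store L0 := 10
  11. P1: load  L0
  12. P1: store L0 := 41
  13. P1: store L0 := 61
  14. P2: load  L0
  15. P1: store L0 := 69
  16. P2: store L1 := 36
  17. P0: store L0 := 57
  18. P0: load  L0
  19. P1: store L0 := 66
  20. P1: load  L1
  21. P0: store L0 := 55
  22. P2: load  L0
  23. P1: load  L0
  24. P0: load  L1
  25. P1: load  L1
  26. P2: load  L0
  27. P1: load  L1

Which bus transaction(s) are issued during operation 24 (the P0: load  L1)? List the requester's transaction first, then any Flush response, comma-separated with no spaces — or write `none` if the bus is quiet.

bus = BusRd

[1] P1: store L1 := 84 | P0:I, P1:M(84), P2:I | bus: BusRdX
[2] P2: load  L0 | P0:I, P1:I, P2:E(50) | bus: BusRd
[3] P0: load  L0 | P0:S(50), P1:I, P2:S(50) | bus: BusRd
[4] P0: store L0 := 86 | P0:M(86), P1:I, P2:I | bus: BusUpgr
[5] P0: load  L0 | P0:M(86), P1:I, P2:I | bus: none
[6] P2: load  L0 | P0:S(86), P1:I, P2:S(86) | bus: BusRd,Flush
[7] P2: store L1 := 3 | P0:I, P1:I, P2:M(3) | bus: BusRdX,Flush
[8] P2: store L1 := 41 | P0:I, P1:I, P2:M(41) | bus: none
[9] P2: store L1 := 22 | P0:I, P1:I, P2:M(22) | bus: none
[10] P0: store L0 := 10 | P0:M(10), P1:I, P2:I | bus: BusUpgr
[11] P1: load  L0 | P0:S(10), P1:S(10), P2:I | bus: BusRd,Flush
[12] P1: store L0 := 41 | P0:I, P1:M(41), P2:I | bus: BusUpgr
[13] P1: store L0 := 61 | P0:I, P1:M(61), P2:I | bus: none
[14] P2: load  L0 | P0:I, P1:S(61), P2:S(61) | bus: BusRd,Flush
[15] P1: store L0 := 69 | P0:I, P1:M(69), P2:I | bus: BusUpgr
[16] P2: store L1 := 36 | P0:I, P1:I, P2:M(36) | bus: none
[17] P0: store L0 := 57 | P0:M(57), P1:I, P2:I | bus: BusRdX,Flush
[18] P0: load  L0 | P0:M(57), P1:I, P2:I | bus: none
[19] P1: store L0 := 66 | P0:I, P1:M(66), P2:I | bus: BusRdX,Flush
[20] P1: load  L1 | P0:I, P1:S(36), P2:S(36) | bus: BusRd,Flush
[21] P0: store L0 := 55 | P0:M(55), P1:I, P2:I | bus: BusRdX,Flush
[22] P2: load  L0 | P0:S(55), P1:I, P2:S(55) | bus: BusRd,Flush
[23] P1: load  L0 | P0:S(55), P1:S(55), P2:S(55) | bus: BusRd
[24] P0: load  L1 | P0:S(36), P1:S(36), P2:S(36) | bus: BusRd
[25] P1: load  L1 | P0:S(36), P1:S(36), P2:S(36) | bus: none
[26] P2: load  L0 | P0:S(55), P1:S(55), P2:S(55) | bus: none
[27] P1: load  L1 | P0:S(36), P1:S(36), P2:S(36) | bus: none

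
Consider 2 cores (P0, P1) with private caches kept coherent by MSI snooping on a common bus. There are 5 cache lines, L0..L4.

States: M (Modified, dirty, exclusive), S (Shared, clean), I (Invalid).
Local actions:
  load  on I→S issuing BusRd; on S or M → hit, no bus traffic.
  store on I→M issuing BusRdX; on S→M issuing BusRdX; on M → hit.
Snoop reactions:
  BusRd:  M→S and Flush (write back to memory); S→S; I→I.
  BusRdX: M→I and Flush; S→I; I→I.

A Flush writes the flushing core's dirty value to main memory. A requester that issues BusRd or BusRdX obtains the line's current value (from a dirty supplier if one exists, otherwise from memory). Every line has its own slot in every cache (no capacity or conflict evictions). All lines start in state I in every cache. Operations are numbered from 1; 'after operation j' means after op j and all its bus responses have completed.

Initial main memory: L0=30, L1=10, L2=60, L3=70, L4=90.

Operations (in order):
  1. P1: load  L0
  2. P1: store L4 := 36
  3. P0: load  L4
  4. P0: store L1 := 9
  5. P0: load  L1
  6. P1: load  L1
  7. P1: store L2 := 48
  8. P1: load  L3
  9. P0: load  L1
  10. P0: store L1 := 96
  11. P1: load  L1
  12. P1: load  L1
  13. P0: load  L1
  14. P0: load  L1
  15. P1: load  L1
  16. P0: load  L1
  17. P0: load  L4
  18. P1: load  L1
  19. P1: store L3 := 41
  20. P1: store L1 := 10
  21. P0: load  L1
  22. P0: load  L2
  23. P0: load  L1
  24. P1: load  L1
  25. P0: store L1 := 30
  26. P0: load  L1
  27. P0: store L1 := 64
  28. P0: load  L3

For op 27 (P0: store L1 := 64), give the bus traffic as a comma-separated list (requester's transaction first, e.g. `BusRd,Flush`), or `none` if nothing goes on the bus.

  op1 P1: load  L0 → I/S on L0; bus BusRd; mem=30
  op2 P1: store L4 := 36 → I/M on L4; bus BusRdX; mem=90
  op3 P0: load  L4 → S/S on L4; bus BusRd Flush; mem=36
  op4 P0: store L1 := 9 → M/I on L1; bus BusRdX; mem=10
  op5 P0: load  L1 → M/I on L1; bus (none); mem=10
  op6 P1: load  L1 → S/S on L1; bus BusRd Flush; mem=9
  op7 P1: store L2 := 48 → I/M on L2; bus BusRdX; mem=60
  op8 P1: load  L3 → I/S on L3; bus BusRd; mem=70
  op9 P0: load  L1 → S/S on L1; bus (none); mem=9
  op10 P0: store L1 := 96 → M/I on L1; bus BusRdX; mem=9
  op11 P1: load  L1 → S/S on L1; bus BusRd Flush; mem=96
  op12 P1: load  L1 → S/S on L1; bus (none); mem=96
  op13 P0: load  L1 → S/S on L1; bus (none); mem=96
  op14 P0: load  L1 → S/S on L1; bus (none); mem=96
  op15 P1: load  L1 → S/S on L1; bus (none); mem=96
  op16 P0: load  L1 → S/S on L1; bus (none); mem=96
  op17 P0: load  L4 → S/S on L4; bus (none); mem=36
  op18 P1: load  L1 → S/S on L1; bus (none); mem=96
  op19 P1: store L3 := 41 → I/M on L3; bus BusRdX; mem=70
  op20 P1: store L1 := 10 → I/M on L1; bus BusRdX; mem=96
  op21 P0: load  L1 → S/S on L1; bus BusRd Flush; mem=10
  op22 P0: load  L2 → S/S on L2; bus BusRd Flush; mem=48
  op23 P0: load  L1 → S/S on L1; bus (none); mem=10
  op24 P1: load  L1 → S/S on L1; bus (none); mem=10
  op25 P0: store L1 := 30 → M/I on L1; bus BusRdX; mem=10
  op26 P0: load  L1 → M/I on L1; bus (none); mem=10
  op27 P0: store L1 := 64 → M/I on L1; bus (none); mem=10
  op28 P0: load  L3 → S/S on L3; bus BusRd Flush; mem=41

bus = none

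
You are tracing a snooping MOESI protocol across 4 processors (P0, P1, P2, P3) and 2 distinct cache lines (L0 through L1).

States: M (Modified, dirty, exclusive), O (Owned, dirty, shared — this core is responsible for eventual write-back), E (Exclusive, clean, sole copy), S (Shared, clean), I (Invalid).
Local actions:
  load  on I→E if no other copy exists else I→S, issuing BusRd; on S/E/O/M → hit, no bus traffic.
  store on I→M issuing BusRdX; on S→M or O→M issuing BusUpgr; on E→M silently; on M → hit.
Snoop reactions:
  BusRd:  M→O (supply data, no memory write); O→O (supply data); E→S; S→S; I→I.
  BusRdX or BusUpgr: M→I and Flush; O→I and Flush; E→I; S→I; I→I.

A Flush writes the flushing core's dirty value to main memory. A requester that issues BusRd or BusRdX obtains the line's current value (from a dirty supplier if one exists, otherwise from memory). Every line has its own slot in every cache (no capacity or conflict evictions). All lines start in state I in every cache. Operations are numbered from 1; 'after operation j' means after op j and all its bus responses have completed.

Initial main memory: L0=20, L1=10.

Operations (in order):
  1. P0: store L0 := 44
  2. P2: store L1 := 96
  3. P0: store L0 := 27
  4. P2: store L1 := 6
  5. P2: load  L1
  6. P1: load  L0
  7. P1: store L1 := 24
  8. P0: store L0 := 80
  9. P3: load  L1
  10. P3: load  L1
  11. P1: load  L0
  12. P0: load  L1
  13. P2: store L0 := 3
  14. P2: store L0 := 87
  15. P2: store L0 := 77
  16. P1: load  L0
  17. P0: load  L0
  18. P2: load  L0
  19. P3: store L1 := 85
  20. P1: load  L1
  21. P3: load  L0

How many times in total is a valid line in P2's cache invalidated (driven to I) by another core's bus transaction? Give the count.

invalidations = 1

  op1 P0: store L0 := 44 → M/I/I/I on L0; bus BusRdX; mem=20
  op2 P2: store L1 := 96 → I/I/M/I on L1; bus BusRdX; mem=10
  op3 P0: store L0 := 27 → M/I/I/I on L0; bus (none); mem=20
  op4 P2: store L1 := 6 → I/I/M/I on L1; bus (none); mem=10
  op5 P2: load  L1 → I/I/M/I on L1; bus (none); mem=10
  op6 P1: load  L0 → O/S/I/I on L0; bus BusRd; mem=20
  op7 P1: store L1 := 24 → I/M/I/I on L1; bus BusRdX Flush; mem=6
  op8 P0: store L0 := 80 → M/I/I/I on L0; bus BusUpgr; mem=20
  op9 P3: load  L1 → I/O/I/S on L1; bus BusRd; mem=6
  op10 P3: load  L1 → I/O/I/S on L1; bus (none); mem=6
  op11 P1: load  L0 → O/S/I/I on L0; bus BusRd; mem=20
  op12 P0: load  L1 → S/O/I/S on L1; bus BusRd; mem=6
  op13 P2: store L0 := 3 → I/I/M/I on L0; bus BusRdX Flush; mem=80
  op14 P2: store L0 := 87 → I/I/M/I on L0; bus (none); mem=80
  op15 P2: store L0 := 77 → I/I/M/I on L0; bus (none); mem=80
  op16 P1: load  L0 → I/S/O/I on L0; bus BusRd; mem=80
  op17 P0: load  L0 → S/S/O/I on L0; bus BusRd; mem=80
  op18 P2: load  L0 → S/S/O/I on L0; bus (none); mem=80
  op19 P3: store L1 := 85 → I/I/I/M on L1; bus BusUpgr Flush; mem=24
  op20 P1: load  L1 → I/S/I/O on L1; bus BusRd; mem=24
  op21 P3: load  L0 → S/S/O/S on L0; bus BusRd; mem=80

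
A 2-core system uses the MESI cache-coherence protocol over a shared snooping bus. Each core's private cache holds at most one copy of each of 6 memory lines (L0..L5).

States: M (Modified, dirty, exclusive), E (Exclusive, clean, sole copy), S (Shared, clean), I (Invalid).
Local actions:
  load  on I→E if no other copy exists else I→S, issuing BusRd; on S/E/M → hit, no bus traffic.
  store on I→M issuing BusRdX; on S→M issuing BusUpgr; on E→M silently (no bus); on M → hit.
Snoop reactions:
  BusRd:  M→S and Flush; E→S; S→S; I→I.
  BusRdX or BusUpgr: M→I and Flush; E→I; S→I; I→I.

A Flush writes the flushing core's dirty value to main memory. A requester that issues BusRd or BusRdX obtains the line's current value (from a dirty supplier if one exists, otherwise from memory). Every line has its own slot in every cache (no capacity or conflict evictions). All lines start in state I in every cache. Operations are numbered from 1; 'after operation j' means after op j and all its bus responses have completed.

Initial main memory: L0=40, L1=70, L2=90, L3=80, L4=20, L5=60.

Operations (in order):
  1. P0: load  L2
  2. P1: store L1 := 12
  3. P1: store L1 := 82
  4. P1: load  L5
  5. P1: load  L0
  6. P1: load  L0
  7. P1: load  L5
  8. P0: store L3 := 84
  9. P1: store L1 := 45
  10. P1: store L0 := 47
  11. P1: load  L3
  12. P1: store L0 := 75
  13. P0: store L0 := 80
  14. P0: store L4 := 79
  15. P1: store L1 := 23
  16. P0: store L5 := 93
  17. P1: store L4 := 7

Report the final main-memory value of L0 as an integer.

memory[L0] = 75

[1] P0: load  L2 | P0:E(90), P1:I | bus: BusRd
[2] P1: store L1 := 12 | P0:I, P1:M(12) | bus: BusRdX
[3] P1: store L1 := 82 | P0:I, P1:M(82) | bus: none
[4] P1: load  L5 | P0:I, P1:E(60) | bus: BusRd
[5] P1: load  L0 | P0:I, P1:E(40) | bus: BusRd
[6] P1: load  L0 | P0:I, P1:E(40) | bus: none
[7] P1: load  L5 | P0:I, P1:E(60) | bus: none
[8] P0: store L3 := 84 | P0:M(84), P1:I | bus: BusRdX
[9] P1: store L1 := 45 | P0:I, P1:M(45) | bus: none
[10] P1: store L0 := 47 | P0:I, P1:M(47) | bus: none
[11] P1: load  L3 | P0:S(84), P1:S(84) | bus: BusRd,Flush
[12] P1: store L0 := 75 | P0:I, P1:M(75) | bus: none
[13] P0: store L0 := 80 | P0:M(80), P1:I | bus: BusRdX,Flush
[14] P0: store L4 := 79 | P0:M(79), P1:I | bus: BusRdX
[15] P1: store L1 := 23 | P0:I, P1:M(23) | bus: none
[16] P0: store L5 := 93 | P0:M(93), P1:I | bus: BusRdX
[17] P1: store L4 := 7 | P0:I, P1:M(7) | bus: BusRdX,Flush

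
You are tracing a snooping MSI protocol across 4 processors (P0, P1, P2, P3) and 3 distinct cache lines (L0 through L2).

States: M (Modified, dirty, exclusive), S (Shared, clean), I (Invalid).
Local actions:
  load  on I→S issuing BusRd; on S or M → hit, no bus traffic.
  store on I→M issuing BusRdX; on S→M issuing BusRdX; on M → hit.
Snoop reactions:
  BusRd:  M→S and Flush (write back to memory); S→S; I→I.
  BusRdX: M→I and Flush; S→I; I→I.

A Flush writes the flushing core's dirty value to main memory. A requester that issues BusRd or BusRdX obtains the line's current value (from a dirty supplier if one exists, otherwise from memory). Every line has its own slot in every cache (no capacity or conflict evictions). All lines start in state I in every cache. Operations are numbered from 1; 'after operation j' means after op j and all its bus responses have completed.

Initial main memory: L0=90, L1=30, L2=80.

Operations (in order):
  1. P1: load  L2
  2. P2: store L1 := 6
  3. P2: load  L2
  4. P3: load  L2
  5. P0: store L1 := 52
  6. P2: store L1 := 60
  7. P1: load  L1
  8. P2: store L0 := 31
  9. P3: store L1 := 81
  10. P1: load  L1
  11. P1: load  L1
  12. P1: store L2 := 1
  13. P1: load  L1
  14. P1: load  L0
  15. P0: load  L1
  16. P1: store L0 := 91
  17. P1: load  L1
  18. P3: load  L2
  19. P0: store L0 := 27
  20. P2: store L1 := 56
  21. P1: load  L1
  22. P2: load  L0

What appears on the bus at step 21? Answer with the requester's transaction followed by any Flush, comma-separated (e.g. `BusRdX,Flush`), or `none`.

bus = BusRd,Flush

  op1 P1: load  L2 → I/S/I/I on L2; bus BusRd; mem=80
  op2 P2: store L1 := 6 → I/I/M/I on L1; bus BusRdX; mem=30
  op3 P2: load  L2 → I/S/S/I on L2; bus BusRd; mem=80
  op4 P3: load  L2 → I/S/S/S on L2; bus BusRd; mem=80
  op5 P0: store L1 := 52 → M/I/I/I on L1; bus BusRdX Flush; mem=6
  op6 P2: store L1 := 60 → I/I/M/I on L1; bus BusRdX Flush; mem=52
  op7 P1: load  L1 → I/S/S/I on L1; bus BusRd Flush; mem=60
  op8 P2: store L0 := 31 → I/I/M/I on L0; bus BusRdX; mem=90
  op9 P3: store L1 := 81 → I/I/I/M on L1; bus BusRdX; mem=60
  op10 P1: load  L1 → I/S/I/S on L1; bus BusRd Flush; mem=81
  op11 P1: load  L1 → I/S/I/S on L1; bus (none); mem=81
  op12 P1: store L2 := 1 → I/M/I/I on L2; bus BusRdX; mem=80
  op13 P1: load  L1 → I/S/I/S on L1; bus (none); mem=81
  op14 P1: load  L0 → I/S/S/I on L0; bus BusRd Flush; mem=31
  op15 P0: load  L1 → S/S/I/S on L1; bus BusRd; mem=81
  op16 P1: store L0 := 91 → I/M/I/I on L0; bus BusRdX; mem=31
  op17 P1: load  L1 → S/S/I/S on L1; bus (none); mem=81
  op18 P3: load  L2 → I/S/I/S on L2; bus BusRd Flush; mem=1
  op19 P0: store L0 := 27 → M/I/I/I on L0; bus BusRdX Flush; mem=91
  op20 P2: store L1 := 56 → I/I/M/I on L1; bus BusRdX; mem=81
  op21 P1: load  L1 → I/S/S/I on L1; bus BusRd Flush; mem=56
  op22 P2: load  L0 → S/I/S/I on L0; bus BusRd Flush; mem=27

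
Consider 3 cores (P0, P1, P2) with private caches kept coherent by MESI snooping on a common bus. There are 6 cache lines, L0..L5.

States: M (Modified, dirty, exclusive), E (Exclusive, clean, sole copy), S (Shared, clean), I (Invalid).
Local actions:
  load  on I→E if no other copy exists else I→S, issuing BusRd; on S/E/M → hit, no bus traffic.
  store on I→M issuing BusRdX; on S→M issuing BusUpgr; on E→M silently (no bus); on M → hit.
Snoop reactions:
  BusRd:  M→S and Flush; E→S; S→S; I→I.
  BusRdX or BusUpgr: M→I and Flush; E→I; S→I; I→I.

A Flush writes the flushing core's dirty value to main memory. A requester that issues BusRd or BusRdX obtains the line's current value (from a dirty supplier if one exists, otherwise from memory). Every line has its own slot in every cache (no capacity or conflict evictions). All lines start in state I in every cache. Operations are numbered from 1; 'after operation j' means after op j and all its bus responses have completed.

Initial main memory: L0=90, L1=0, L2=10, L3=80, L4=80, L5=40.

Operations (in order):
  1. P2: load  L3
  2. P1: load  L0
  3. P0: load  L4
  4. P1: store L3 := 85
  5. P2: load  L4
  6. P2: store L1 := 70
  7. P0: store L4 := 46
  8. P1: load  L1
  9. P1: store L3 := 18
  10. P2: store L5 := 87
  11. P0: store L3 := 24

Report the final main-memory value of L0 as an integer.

memory[L0] = 90

step 1: P2: load  L3  ⟶  IIE  (L3)  txn=BusRd  M[L3]=80
step 2: P1: load  L0  ⟶  IEI  (L0)  txn=BusRd  M[L0]=90
step 3: P0: load  L4  ⟶  EII  (L4)  txn=BusRd  M[L4]=80
step 4: P1: store L3 := 85  ⟶  IMI  (L3)  txn=BusRdX  M[L3]=80
step 5: P2: load  L4  ⟶  SIS  (L4)  txn=BusRd  M[L4]=80
step 6: P2: store L1 := 70  ⟶  IIM  (L1)  txn=BusRdX  M[L1]=0
step 7: P0: store L4 := 46  ⟶  MII  (L4)  txn=BusUpgr  M[L4]=80
step 8: P1: load  L1  ⟶  ISS  (L1)  txn=BusRd+Flush  M[L1]=70
step 9: P1: store L3 := 18  ⟶  IMI  (L3)  txn=∅  M[L3]=80
step 10: P2: store L5 := 87  ⟶  IIM  (L5)  txn=BusRdX  M[L5]=40
step 11: P0: store L3 := 24  ⟶  MII  (L3)  txn=BusRdX+Flush  M[L3]=18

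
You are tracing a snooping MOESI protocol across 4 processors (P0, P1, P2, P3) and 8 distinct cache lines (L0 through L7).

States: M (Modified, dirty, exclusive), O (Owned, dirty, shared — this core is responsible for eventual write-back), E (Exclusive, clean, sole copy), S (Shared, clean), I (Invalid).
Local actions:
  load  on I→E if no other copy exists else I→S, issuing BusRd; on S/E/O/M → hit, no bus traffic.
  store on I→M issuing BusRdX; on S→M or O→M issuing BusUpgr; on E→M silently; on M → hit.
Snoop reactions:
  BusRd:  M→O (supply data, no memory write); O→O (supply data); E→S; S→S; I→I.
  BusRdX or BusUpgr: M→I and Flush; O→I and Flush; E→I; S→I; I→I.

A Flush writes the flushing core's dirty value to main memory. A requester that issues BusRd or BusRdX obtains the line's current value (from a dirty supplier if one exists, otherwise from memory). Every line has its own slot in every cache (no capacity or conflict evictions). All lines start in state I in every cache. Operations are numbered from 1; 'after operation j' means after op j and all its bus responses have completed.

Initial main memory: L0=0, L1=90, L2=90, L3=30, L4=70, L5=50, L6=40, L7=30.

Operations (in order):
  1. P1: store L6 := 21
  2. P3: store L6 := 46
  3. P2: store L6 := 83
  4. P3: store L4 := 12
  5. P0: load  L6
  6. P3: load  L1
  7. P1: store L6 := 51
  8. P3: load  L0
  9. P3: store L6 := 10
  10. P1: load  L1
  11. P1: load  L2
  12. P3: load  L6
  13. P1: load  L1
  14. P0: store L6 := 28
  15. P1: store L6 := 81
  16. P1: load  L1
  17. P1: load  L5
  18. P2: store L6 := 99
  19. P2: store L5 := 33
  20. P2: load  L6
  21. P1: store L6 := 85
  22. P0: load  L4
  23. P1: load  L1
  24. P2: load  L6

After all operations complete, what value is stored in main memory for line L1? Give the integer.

memory[L1] = 90

  op1 P1: store L6 := 21 → I/M/I/I on L6; bus BusRdX; mem=40
  op2 P3: store L6 := 46 → I/I/I/M on L6; bus BusRdX Flush; mem=21
  op3 P2: store L6 := 83 → I/I/M/I on L6; bus BusRdX Flush; mem=46
  op4 P3: store L4 := 12 → I/I/I/M on L4; bus BusRdX; mem=70
  op5 P0: load  L6 → S/I/O/I on L6; bus BusRd; mem=46
  op6 P3: load  L1 → I/I/I/E on L1; bus BusRd; mem=90
  op7 P1: store L6 := 51 → I/M/I/I on L6; bus BusRdX Flush; mem=83
  op8 P3: load  L0 → I/I/I/E on L0; bus BusRd; mem=0
  op9 P3: store L6 := 10 → I/I/I/M on L6; bus BusRdX Flush; mem=51
  op10 P1: load  L1 → I/S/I/S on L1; bus BusRd; mem=90
  op11 P1: load  L2 → I/E/I/I on L2; bus BusRd; mem=90
  op12 P3: load  L6 → I/I/I/M on L6; bus (none); mem=51
  op13 P1: load  L1 → I/S/I/S on L1; bus (none); mem=90
  op14 P0: store L6 := 28 → M/I/I/I on L6; bus BusRdX Flush; mem=10
  op15 P1: store L6 := 81 → I/M/I/I on L6; bus BusRdX Flush; mem=28
  op16 P1: load  L1 → I/S/I/S on L1; bus (none); mem=90
  op17 P1: load  L5 → I/E/I/I on L5; bus BusRd; mem=50
  op18 P2: store L6 := 99 → I/I/M/I on L6; bus BusRdX Flush; mem=81
  op19 P2: store L5 := 33 → I/I/M/I on L5; bus BusRdX; mem=50
  op20 P2: load  L6 → I/I/M/I on L6; bus (none); mem=81
  op21 P1: store L6 := 85 → I/M/I/I on L6; bus BusRdX Flush; mem=99
  op22 P0: load  L4 → S/I/I/O on L4; bus BusRd; mem=70
  op23 P1: load  L1 → I/S/I/S on L1; bus (none); mem=90
  op24 P2: load  L6 → I/O/S/I on L6; bus BusRd; mem=99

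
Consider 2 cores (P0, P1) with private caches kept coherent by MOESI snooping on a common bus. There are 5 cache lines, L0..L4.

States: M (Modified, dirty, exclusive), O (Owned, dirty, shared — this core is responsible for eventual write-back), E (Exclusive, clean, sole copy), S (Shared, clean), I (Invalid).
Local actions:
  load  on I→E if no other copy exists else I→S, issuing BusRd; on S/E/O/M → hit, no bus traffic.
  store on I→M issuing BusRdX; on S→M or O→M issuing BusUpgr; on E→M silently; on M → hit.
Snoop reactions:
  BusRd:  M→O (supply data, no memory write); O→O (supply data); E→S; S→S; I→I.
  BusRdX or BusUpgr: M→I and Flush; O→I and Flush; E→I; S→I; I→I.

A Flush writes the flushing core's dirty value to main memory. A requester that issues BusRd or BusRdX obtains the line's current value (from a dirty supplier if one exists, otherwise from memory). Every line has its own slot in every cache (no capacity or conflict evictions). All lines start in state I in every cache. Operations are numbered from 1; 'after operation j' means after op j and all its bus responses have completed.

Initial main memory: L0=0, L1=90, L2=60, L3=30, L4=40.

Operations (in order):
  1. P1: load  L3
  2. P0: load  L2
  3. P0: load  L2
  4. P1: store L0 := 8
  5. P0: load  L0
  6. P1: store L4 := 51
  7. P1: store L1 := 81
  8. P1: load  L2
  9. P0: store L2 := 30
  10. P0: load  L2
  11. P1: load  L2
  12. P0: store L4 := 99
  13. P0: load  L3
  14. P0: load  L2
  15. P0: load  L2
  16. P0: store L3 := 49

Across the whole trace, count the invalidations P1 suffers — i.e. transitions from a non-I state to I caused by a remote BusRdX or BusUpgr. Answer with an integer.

1. P1: load  L3  bus=[BusRd]  L3: P0=I P1=E  mem[L3]=30
2. P0: load  L2  bus=[BusRd]  L2: P0=E P1=I  mem[L2]=60
3. P0: load  L2  bus=[-]  L2: P0=E P1=I  mem[L2]=60
4. P1: store L0 := 8  bus=[BusRdX]  L0: P0=I P1=M  mem[L0]=0
5. P0: load  L0  bus=[BusRd]  L0: P0=S P1=O  mem[L0]=0
6. P1: store L4 := 51  bus=[BusRdX]  L4: P0=I P1=M  mem[L4]=40
7. P1: store L1 := 81  bus=[BusRdX]  L1: P0=I P1=M  mem[L1]=90
8. P1: load  L2  bus=[BusRd]  L2: P0=S P1=S  mem[L2]=60
9. P0: store L2 := 30  bus=[BusUpgr]  L2: P0=M P1=I  mem[L2]=60
10. P0: load  L2  bus=[-]  L2: P0=M P1=I  mem[L2]=60
11. P1: load  L2  bus=[BusRd]  L2: P0=O P1=S  mem[L2]=60
12. P0: store L4 := 99  bus=[BusRdX,Flush]  L4: P0=M P1=I  mem[L4]=51
13. P0: load  L3  bus=[BusRd]  L3: P0=S P1=S  mem[L3]=30
14. P0: load  L2  bus=[-]  L2: P0=O P1=S  mem[L2]=60
15. P0: load  L2  bus=[-]  L2: P0=O P1=S  mem[L2]=60
16. P0: store L3 := 49  bus=[BusUpgr]  L3: P0=M P1=I  mem[L3]=30

invalidations = 3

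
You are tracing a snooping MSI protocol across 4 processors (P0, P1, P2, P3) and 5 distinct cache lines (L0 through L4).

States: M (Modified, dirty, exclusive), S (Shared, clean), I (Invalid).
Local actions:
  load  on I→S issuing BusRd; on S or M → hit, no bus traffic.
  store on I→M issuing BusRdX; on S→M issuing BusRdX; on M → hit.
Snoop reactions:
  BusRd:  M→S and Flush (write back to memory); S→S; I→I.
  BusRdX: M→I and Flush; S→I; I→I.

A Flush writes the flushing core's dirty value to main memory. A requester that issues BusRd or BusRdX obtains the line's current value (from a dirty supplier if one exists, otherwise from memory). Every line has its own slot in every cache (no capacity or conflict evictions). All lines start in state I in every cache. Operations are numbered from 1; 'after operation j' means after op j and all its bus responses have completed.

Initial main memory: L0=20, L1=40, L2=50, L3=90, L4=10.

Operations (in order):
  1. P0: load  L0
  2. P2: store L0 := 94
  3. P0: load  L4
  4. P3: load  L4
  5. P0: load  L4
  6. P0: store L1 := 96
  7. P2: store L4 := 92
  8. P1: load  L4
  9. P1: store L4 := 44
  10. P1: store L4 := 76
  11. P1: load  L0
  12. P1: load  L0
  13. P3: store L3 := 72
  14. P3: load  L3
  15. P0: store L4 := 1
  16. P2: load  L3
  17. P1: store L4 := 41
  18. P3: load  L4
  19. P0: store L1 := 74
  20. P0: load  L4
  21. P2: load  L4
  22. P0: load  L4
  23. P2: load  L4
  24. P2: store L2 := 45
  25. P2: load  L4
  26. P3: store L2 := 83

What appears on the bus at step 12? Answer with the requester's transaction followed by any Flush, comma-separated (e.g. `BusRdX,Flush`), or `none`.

[1] P0: load  L0 | P0:S(20), P1:I, P2:I, P3:I | bus: BusRd
[2] P2: store L0 := 94 | P0:I, P1:I, P2:M(94), P3:I | bus: BusRdX
[3] P0: load  L4 | P0:S(10), P1:I, P2:I, P3:I | bus: BusRd
[4] P3: load  L4 | P0:S(10), P1:I, P2:I, P3:S(10) | bus: BusRd
[5] P0: load  L4 | P0:S(10), P1:I, P2:I, P3:S(10) | bus: none
[6] P0: store L1 := 96 | P0:M(96), P1:I, P2:I, P3:I | bus: BusRdX
[7] P2: store L4 := 92 | P0:I, P1:I, P2:M(92), P3:I | bus: BusRdX
[8] P1: load  L4 | P0:I, P1:S(92), P2:S(92), P3:I | bus: BusRd,Flush
[9] P1: store L4 := 44 | P0:I, P1:M(44), P2:I, P3:I | bus: BusRdX
[10] P1: store L4 := 76 | P0:I, P1:M(76), P2:I, P3:I | bus: none
[11] P1: load  L0 | P0:I, P1:S(94), P2:S(94), P3:I | bus: BusRd,Flush
[12] P1: load  L0 | P0:I, P1:S(94), P2:S(94), P3:I | bus: none
[13] P3: store L3 := 72 | P0:I, P1:I, P2:I, P3:M(72) | bus: BusRdX
[14] P3: load  L3 | P0:I, P1:I, P2:I, P3:M(72) | bus: none
[15] P0: store L4 := 1 | P0:M(1), P1:I, P2:I, P3:I | bus: BusRdX,Flush
[16] P2: load  L3 | P0:I, P1:I, P2:S(72), P3:S(72) | bus: BusRd,Flush
[17] P1: store L4 := 41 | P0:I, P1:M(41), P2:I, P3:I | bus: BusRdX,Flush
[18] P3: load  L4 | P0:I, P1:S(41), P2:I, P3:S(41) | bus: BusRd,Flush
[19] P0: store L1 := 74 | P0:M(74), P1:I, P2:I, P3:I | bus: none
[20] P0: load  L4 | P0:S(41), P1:S(41), P2:I, P3:S(41) | bus: BusRd
[21] P2: load  L4 | P0:S(41), P1:S(41), P2:S(41), P3:S(41) | bus: BusRd
[22] P0: load  L4 | P0:S(41), P1:S(41), P2:S(41), P3:S(41) | bus: none
[23] P2: load  L4 | P0:S(41), P1:S(41), P2:S(41), P3:S(41) | bus: none
[24] P2: store L2 := 45 | P0:I, P1:I, P2:M(45), P3:I | bus: BusRdX
[25] P2: load  L4 | P0:S(41), P1:S(41), P2:S(41), P3:S(41) | bus: none
[26] P3: store L2 := 83 | P0:I, P1:I, P2:I, P3:M(83) | bus: BusRdX,Flush

bus = none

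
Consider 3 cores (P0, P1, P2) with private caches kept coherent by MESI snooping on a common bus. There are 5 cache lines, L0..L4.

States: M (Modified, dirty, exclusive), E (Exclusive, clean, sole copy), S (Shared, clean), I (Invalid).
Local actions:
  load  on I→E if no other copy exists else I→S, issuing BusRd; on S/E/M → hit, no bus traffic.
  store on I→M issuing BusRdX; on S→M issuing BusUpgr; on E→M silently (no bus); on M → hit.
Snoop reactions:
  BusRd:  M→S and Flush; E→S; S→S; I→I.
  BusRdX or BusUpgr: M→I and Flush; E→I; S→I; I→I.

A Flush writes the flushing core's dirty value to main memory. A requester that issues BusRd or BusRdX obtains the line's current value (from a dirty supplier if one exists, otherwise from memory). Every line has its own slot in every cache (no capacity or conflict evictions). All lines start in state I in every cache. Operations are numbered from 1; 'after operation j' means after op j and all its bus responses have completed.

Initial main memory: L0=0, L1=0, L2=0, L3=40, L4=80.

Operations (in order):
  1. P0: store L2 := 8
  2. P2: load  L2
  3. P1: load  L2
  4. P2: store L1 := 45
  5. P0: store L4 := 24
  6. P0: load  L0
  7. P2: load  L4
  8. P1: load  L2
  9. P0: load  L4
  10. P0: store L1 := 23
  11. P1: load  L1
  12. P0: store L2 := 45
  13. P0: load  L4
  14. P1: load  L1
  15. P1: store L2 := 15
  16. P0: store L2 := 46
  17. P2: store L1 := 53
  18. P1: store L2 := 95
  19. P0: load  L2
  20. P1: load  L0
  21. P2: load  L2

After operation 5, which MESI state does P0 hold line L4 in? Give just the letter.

step 1: P0: store L2 := 8  ⟶  MII  (L2)  txn=BusRdX  M[L2]=0
step 2: P2: load  L2  ⟶  SIS  (L2)  txn=BusRd+Flush  M[L2]=8
step 3: P1: load  L2  ⟶  SSS  (L2)  txn=BusRd  M[L2]=8
step 4: P2: store L1 := 45  ⟶  IIM  (L1)  txn=BusRdX  M[L1]=0
step 5: P0: store L4 := 24  ⟶  MII  (L4)  txn=BusRdX  M[L4]=80
step 6: P0: load  L0  ⟶  EII  (L0)  txn=BusRd  M[L0]=0
step 7: P2: load  L4  ⟶  SIS  (L4)  txn=BusRd+Flush  M[L4]=24
step 8: P1: load  L2  ⟶  SSS  (L2)  txn=∅  M[L2]=8
step 9: P0: load  L4  ⟶  SIS  (L4)  txn=∅  M[L4]=24
step 10: P0: store L1 := 23  ⟶  MII  (L1)  txn=BusRdX+Flush  M[L1]=45
step 11: P1: load  L1  ⟶  SSI  (L1)  txn=BusRd+Flush  M[L1]=23
step 12: P0: store L2 := 45  ⟶  MII  (L2)  txn=BusUpgr  M[L2]=8
step 13: P0: load  L4  ⟶  SIS  (L4)  txn=∅  M[L4]=24
step 14: P1: load  L1  ⟶  SSI  (L1)  txn=∅  M[L1]=23
step 15: P1: store L2 := 15  ⟶  IMI  (L2)  txn=BusRdX+Flush  M[L2]=45
step 16: P0: store L2 := 46  ⟶  MII  (L2)  txn=BusRdX+Flush  M[L2]=15
step 17: P2: store L1 := 53  ⟶  IIM  (L1)  txn=BusRdX  M[L1]=23
step 18: P1: store L2 := 95  ⟶  IMI  (L2)  txn=BusRdX+Flush  M[L2]=46
step 19: P0: load  L2  ⟶  SSI  (L2)  txn=BusRd+Flush  M[L2]=95
step 20: P1: load  L0  ⟶  SSI  (L0)  txn=BusRd  M[L0]=0
step 21: P2: load  L2  ⟶  SSS  (L2)  txn=BusRd  M[L2]=95

state = M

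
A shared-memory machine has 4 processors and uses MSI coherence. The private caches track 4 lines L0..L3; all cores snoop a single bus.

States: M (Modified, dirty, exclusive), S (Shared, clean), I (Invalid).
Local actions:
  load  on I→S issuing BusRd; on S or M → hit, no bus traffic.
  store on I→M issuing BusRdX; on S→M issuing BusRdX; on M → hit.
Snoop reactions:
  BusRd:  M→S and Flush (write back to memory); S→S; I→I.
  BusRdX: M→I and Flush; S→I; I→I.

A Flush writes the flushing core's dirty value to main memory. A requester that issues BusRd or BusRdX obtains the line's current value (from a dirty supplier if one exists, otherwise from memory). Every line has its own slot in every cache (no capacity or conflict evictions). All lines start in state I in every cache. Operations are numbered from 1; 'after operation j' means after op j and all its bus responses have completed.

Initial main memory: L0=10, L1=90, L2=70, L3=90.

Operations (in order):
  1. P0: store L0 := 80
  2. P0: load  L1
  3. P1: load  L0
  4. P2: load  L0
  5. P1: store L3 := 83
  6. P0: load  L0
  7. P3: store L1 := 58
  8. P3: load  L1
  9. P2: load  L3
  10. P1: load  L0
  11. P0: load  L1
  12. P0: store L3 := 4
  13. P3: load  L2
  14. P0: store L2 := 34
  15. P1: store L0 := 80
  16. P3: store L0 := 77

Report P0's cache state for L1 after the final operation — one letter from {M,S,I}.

step 1: P0: store L0 := 80  ⟶  MIII  (L0)  txn=BusRdX  M[L0]=10
step 2: P0: load  L1  ⟶  SIII  (L1)  txn=BusRd  M[L1]=90
step 3: P1: load  L0  ⟶  SSII  (L0)  txn=BusRd+Flush  M[L0]=80
step 4: P2: load  L0  ⟶  SSSI  (L0)  txn=BusRd  M[L0]=80
step 5: P1: store L3 := 83  ⟶  IMII  (L3)  txn=BusRdX  M[L3]=90
step 6: P0: load  L0  ⟶  SSSI  (L0)  txn=∅  M[L0]=80
step 7: P3: store L1 := 58  ⟶  IIIM  (L1)  txn=BusRdX  M[L1]=90
step 8: P3: load  L1  ⟶  IIIM  (L1)  txn=∅  M[L1]=90
step 9: P2: load  L3  ⟶  ISSI  (L3)  txn=BusRd+Flush  M[L3]=83
step 10: P1: load  L0  ⟶  SSSI  (L0)  txn=∅  M[L0]=80
step 11: P0: load  L1  ⟶  SIIS  (L1)  txn=BusRd+Flush  M[L1]=58
step 12: P0: store L3 := 4  ⟶  MIII  (L3)  txn=BusRdX  M[L3]=83
step 13: P3: load  L2  ⟶  IIIS  (L2)  txn=BusRd  M[L2]=70
step 14: P0: store L2 := 34  ⟶  MIII  (L2)  txn=BusRdX  M[L2]=70
step 15: P1: store L0 := 80  ⟶  IMII  (L0)  txn=BusRdX  M[L0]=80
step 16: P3: store L0 := 77  ⟶  IIIM  (L0)  txn=BusRdX+Flush  M[L0]=80

state = S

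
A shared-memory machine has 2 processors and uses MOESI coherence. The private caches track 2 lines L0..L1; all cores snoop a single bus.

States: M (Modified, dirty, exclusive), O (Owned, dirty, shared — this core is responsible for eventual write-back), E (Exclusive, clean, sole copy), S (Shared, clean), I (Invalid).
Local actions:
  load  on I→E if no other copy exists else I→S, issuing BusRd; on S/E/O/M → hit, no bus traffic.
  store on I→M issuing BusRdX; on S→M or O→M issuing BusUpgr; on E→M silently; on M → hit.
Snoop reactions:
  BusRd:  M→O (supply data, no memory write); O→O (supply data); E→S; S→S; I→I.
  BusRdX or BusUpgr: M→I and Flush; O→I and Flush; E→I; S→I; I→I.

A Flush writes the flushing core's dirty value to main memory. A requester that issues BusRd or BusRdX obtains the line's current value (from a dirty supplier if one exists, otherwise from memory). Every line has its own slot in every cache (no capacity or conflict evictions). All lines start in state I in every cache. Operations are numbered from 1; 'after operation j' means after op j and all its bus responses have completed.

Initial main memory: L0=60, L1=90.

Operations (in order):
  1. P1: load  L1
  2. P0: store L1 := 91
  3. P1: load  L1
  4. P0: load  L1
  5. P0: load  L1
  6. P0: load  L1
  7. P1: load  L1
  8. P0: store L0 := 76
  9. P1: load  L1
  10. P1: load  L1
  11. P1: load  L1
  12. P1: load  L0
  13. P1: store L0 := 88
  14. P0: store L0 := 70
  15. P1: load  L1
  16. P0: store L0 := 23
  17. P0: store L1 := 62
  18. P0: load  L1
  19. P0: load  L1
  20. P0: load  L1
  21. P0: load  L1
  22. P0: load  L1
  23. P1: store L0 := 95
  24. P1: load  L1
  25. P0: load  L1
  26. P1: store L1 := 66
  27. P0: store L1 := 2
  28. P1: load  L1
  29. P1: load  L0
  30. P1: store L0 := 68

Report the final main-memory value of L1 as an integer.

  op1 P1: load  L1 → I/E on L1; bus BusRd; mem=90
  op2 P0: store L1 := 91 → M/I on L1; bus BusRdX; mem=90
  op3 P1: load  L1 → O/S on L1; bus BusRd; mem=90
  op4 P0: load  L1 → O/S on L1; bus (none); mem=90
  op5 P0: load  L1 → O/S on L1; bus (none); mem=90
  op6 P0: load  L1 → O/S on L1; bus (none); mem=90
  op7 P1: load  L1 → O/S on L1; bus (none); mem=90
  op8 P0: store L0 := 76 → M/I on L0; bus BusRdX; mem=60
  op9 P1: load  L1 → O/S on L1; bus (none); mem=90
  op10 P1: load  L1 → O/S on L1; bus (none); mem=90
  op11 P1: load  L1 → O/S on L1; bus (none); mem=90
  op12 P1: load  L0 → O/S on L0; bus BusRd; mem=60
  op13 P1: store L0 := 88 → I/M on L0; bus BusUpgr Flush; mem=76
  op14 P0: store L0 := 70 → M/I on L0; bus BusRdX Flush; mem=88
  op15 P1: load  L1 → O/S on L1; bus (none); mem=90
  op16 P0: store L0 := 23 → M/I on L0; bus (none); mem=88
  op17 P0: store L1 := 62 → M/I on L1; bus BusUpgr; mem=90
  op18 P0: load  L1 → M/I on L1; bus (none); mem=90
  op19 P0: load  L1 → M/I on L1; bus (none); mem=90
  op20 P0: load  L1 → M/I on L1; bus (none); mem=90
  op21 P0: load  L1 → M/I on L1; bus (none); mem=90
  op22 P0: load  L1 → M/I on L1; bus (none); mem=90
  op23 P1: store L0 := 95 → I/M on L0; bus BusRdX Flush; mem=23
  op24 P1: load  L1 → O/S on L1; bus BusRd; mem=90
  op25 P0: load  L1 → O/S on L1; bus (none); mem=90
  op26 P1: store L1 := 66 → I/M on L1; bus BusUpgr Flush; mem=62
  op27 P0: store L1 := 2 → M/I on L1; bus BusRdX Flush; mem=66
  op28 P1: load  L1 → O/S on L1; bus BusRd; mem=66
  op29 P1: load  L0 → I/M on L0; bus (none); mem=23
  op30 P1: store L0 := 68 → I/M on L0; bus (none); mem=23

memory[L1] = 66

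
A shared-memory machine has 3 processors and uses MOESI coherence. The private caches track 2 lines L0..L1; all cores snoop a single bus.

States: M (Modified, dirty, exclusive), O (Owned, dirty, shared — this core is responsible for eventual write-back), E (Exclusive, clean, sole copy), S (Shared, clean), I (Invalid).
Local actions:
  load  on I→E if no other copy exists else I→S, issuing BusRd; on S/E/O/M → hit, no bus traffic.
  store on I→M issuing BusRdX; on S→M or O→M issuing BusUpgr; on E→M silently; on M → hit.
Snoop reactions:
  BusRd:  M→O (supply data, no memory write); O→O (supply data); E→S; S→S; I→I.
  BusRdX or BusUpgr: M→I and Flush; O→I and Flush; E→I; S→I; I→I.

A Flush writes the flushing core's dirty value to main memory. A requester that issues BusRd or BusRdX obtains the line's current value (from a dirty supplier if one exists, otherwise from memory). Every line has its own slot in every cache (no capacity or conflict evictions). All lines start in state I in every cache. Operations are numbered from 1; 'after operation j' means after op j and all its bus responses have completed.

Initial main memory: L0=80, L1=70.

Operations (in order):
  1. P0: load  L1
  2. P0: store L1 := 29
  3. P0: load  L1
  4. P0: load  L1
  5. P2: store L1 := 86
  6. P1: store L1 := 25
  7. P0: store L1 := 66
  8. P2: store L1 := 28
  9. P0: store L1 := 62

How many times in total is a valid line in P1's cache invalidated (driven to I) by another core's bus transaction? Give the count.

invalidations = 1

  op1 P0: load  L1 → E/I/I on L1; bus BusRd; mem=70
  op2 P0: store L1 := 29 → M/I/I on L1; bus (none); mem=70
  op3 P0: load  L1 → M/I/I on L1; bus (none); mem=70
  op4 P0: load  L1 → M/I/I on L1; bus (none); mem=70
  op5 P2: store L1 := 86 → I/I/M on L1; bus BusRdX Flush; mem=29
  op6 P1: store L1 := 25 → I/M/I on L1; bus BusRdX Flush; mem=86
  op7 P0: store L1 := 66 → M/I/I on L1; bus BusRdX Flush; mem=25
  op8 P2: store L1 := 28 → I/I/M on L1; bus BusRdX Flush; mem=66
  op9 P0: store L1 := 62 → M/I/I on L1; bus BusRdX Flush; mem=28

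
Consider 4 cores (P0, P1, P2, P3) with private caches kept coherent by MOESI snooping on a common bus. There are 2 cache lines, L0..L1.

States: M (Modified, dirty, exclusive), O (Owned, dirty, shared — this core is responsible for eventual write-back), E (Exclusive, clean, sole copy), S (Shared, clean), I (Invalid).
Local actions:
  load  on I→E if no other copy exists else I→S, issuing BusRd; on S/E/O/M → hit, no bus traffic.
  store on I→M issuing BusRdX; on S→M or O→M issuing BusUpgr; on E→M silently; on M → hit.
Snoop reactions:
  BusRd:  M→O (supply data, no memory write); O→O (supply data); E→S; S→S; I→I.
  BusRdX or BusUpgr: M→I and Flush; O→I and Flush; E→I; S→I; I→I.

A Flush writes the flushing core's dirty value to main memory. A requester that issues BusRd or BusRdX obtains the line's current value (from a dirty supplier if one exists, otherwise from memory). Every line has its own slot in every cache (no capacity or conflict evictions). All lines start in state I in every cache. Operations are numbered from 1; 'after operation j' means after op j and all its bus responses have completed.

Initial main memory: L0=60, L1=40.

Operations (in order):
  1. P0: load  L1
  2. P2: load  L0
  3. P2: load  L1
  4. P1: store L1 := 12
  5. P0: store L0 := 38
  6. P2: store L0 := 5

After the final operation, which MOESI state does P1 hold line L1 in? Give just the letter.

[1] P0: load  L1 | P0:E(40), P1:I, P2:I, P3:I | bus: BusRd
[2] P2: load  L0 | P0:I, P1:I, P2:E(60), P3:I | bus: BusRd
[3] P2: load  L1 | P0:S(40), P1:I, P2:S(40), P3:I | bus: BusRd
[4] P1: store L1 := 12 | P0:I, P1:M(12), P2:I, P3:I | bus: BusRdX
[5] P0: store L0 := 38 | P0:M(38), P1:I, P2:I, P3:I | bus: BusRdX
[6] P2: store L0 := 5 | P0:I, P1:I, P2:M(5), P3:I | bus: BusRdX,Flush

state = M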